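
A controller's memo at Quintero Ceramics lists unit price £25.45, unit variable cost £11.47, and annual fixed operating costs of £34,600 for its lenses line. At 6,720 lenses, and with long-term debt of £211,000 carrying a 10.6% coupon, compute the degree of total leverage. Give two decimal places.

Contribution at this volume is 6,720 × £13.98 = £93,945.60.
EBIT = £93,945.60 − £34,600 = £59,345.60. Interest = £22,366.00, so EBIT − I = £36,979.60.
DCL = contribution ÷ (EBIT − I) = £93,945.60 ÷ £36,979.60 = 2.5405.

2.54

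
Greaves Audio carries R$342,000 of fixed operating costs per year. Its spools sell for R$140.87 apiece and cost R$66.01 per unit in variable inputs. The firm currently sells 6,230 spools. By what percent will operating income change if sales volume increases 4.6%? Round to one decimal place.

At 6,230 units, contribution = 6,230 × R$74.86 = R$466,377.80.
EBIT = R$466,377.80 − R$342,000 = R$124,377.80.
Degree of operating leverage = R$466,377.80 / R$124,377.80 = 3.7497.
So EBIT moves 3.7497 × (+4.6%) = +17.2%.

+17.2%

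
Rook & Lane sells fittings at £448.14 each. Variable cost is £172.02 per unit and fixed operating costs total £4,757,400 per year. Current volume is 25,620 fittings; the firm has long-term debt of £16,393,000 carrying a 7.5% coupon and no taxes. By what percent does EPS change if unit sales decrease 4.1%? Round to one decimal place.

-26.7%

At 25,620 units, contribution = 25,620 × £276.12 = £7,074,194.40.
EBIT = £7,074,194.40 − £4,757,400 = £2,316,794.40.
After interest of £1,229,475.00, pre-tax earnings = £1,087,319.40.
Degree of combined leverage = contribution ÷ (EBIT − I) = £7,074,194.40 ÷ £1,087,319.40 = 6.5061.
%ΔEPS = DCL × %ΔSales = 6.5061 × -4.1% = -26.7%.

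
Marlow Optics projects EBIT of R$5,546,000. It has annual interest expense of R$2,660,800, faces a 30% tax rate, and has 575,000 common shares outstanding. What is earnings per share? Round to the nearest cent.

Pre-tax income = R$5,546,000 − R$2,660,800.00 = R$2,885,200.00.
Net income = R$2,885,200.00 × (1 − 0.30) = R$2,019,640.00.
Per share: R$2,019,640.00 / 575,000 shares = R$3.51.

R$3.51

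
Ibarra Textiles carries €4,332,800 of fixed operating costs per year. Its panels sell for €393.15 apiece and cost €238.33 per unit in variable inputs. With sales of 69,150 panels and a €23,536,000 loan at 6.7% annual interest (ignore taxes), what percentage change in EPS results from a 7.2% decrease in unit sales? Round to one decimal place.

-16.1%

Total contribution margin = 69,150 × €154.82 = €10,705,803.00.
Operating income = contribution − fixed costs = €10,705,803.00 − €4,332,800 = €6,373,003.00.
After interest of €1,576,912.00, pre-tax earnings = €4,796,091.00.
DCL = total CM / (EBIT − I) = €10,705,803.00 / €4,796,091.00 = 2.2322.
EPS therefore changes by 2.2322 × (-7.2%) = -16.1%.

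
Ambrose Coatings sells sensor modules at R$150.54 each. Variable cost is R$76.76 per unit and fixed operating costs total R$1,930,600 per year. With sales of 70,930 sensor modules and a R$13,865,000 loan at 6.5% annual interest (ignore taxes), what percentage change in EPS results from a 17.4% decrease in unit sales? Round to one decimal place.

At 70,930 units, contribution = 70,930 × R$73.78 = R$5,233,215.40.
EBIT = R$5,233,215.40 − R$1,930,600 = R$3,302,615.40.
After interest of R$901,225.00, pre-tax earnings = R$2,401,390.40.
DCL = total CM / (EBIT − I) = R$5,233,215.40 / R$2,401,390.40 = 2.1792.
EPS therefore changes by 2.1792 × (-17.4%) = -37.9%.

-37.9%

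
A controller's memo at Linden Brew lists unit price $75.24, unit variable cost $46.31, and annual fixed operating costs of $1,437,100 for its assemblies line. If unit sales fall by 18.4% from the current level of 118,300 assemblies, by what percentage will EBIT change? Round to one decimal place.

Contribution at this volume is 118,300 × $28.93 = $3,422,419.00.
EBIT = $3,422,419.00 − $1,437,100 = $1,985,319.00.
DOL = contribution ÷ EBIT = $3,422,419.00 ÷ $1,985,319.00 = 1.7239.
So EBIT moves 1.7239 × (-18.4%) = -31.7%.

-31.7%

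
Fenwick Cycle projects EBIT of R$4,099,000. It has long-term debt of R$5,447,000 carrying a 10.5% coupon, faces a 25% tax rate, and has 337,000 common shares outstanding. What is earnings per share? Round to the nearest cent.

Pre-tax income = R$4,099,000 − R$571,935.00 = R$3,527,065.00.
Net income = R$3,527,065.00 × (1 − 0.25) = R$2,645,298.75.
EPS = R$2,645,298.75 ÷ 337,000 = R$7.85.

R$7.85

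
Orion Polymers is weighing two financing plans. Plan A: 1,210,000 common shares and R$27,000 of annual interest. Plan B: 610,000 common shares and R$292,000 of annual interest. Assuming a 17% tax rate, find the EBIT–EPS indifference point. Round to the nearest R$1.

R$561,417

At indifference, (EBIT − 27,000)(1 − t)/1,210,000 = (EBIT − 292,000)(1 − t)/610,000.
Cancelling (1 − t) and cross-multiplying: 610,000·(EBIT − 27,000) = 1,210,000·(EBIT − 292,000).
EBIT × (1,210,000 − 610,000) = 292,000 × 1,210,000 − 27,000 × 610,000 = 336,850,000,000, so EBIT = 336,850,000,000 ÷ 600,000 = 561,416.67.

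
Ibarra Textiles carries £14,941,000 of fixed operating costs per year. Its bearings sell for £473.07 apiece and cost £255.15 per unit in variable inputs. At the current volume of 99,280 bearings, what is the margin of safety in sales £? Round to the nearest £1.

Unit CM = price − variable cost = £473.07 − £255.15 = £217.92. Break-even units = £14,941,000 ÷ £217.92 = 68,561.86; break-even revenue = 68,561.86 × £473.07 = £32,434,557.96.
Actual sales revenue = 99,280 × £473.07 = £46,966,389.60.
Margin of safety = £46,966,389.60 − £32,434,557.96 = £14,531,832.

£14,531,832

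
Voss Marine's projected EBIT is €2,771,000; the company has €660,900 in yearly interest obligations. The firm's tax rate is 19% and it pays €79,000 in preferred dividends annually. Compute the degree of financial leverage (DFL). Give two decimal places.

1.38

Annual interest charges come to €660,900.00.
Pre-tax preferred-dividend burden = €79,000 ÷ (1 − 0.19) = €97,530.86.
DFL = EBIT ÷ [EBIT − I − D_p/(1−t)] = €2,771,000 ÷ [€2,771,000 − €660,900.00 − €97,530.86] = €2,771,000 ÷ €2,012,569.14 = 1.3768.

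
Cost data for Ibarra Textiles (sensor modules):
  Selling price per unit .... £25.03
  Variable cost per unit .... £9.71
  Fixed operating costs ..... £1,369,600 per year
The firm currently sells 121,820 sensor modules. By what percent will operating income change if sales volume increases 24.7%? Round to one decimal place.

At 121,820 units, contribution = 121,820 × £15.32 = £1,866,282.40.
Operating income = contribution − fixed costs = £1,866,282.40 − £1,369,600 = £496,682.40.
So DOL = total CM / EBIT = £1,866,282.40 / £496,682.40 = 3.7575.
Operating income changes by 3.7575 × +24.7% = +92.8%.

+92.8%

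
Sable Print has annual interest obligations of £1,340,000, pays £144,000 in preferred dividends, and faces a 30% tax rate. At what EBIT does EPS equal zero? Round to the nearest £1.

Grossing the preferred dividend up to pre-tax terms: £144,000 / (1 − 0.30) = £205,714.29.
Financial break-even EBIT = interest + D_p ÷ (1 − t) = £1,340,000 + £205,714.29 = £1,545,714.29.

£1,545,714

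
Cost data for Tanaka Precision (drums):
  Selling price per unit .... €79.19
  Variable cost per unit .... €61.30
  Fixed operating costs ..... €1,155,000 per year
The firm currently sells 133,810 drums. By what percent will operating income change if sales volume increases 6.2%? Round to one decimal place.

At 133,810 units, contribution = 133,810 × €17.89 = €2,393,860.90.
Subtracting fixed costs: EBIT = €2,393,860.90 − €1,155,000 = €1,238,860.90.
Degree of operating leverage = €2,393,860.90 / €1,238,860.90 = 1.9323.
Operating income changes by 1.9323 × +6.2% = +12.0%.

+12.0%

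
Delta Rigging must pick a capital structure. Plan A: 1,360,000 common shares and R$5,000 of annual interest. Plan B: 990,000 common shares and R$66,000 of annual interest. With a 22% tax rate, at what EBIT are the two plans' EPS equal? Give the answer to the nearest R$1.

At indifference, (EBIT − 5,000)(1 − t)/1,360,000 = (EBIT − 66,000)(1 − t)/990,000.
The (1 − t) factor cancels: (EBIT − 5,000) × 990,000 = (EBIT − 66,000) × 1,360,000.
EBIT × (1,360,000 − 990,000) = 66,000 × 1,360,000 − 5,000 × 990,000 = 84,810,000,000, so EBIT = 84,810,000,000 ÷ 370,000 = 229,216.22.

R$229,216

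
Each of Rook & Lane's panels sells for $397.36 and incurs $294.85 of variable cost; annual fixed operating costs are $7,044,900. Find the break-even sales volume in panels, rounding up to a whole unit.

Each unit contributes $397.36 − $294.85 = $102.51.
Break-even Q = $7,044,900 / $102.51 = 68,724.03 → 68,725 panels.

68,725 panels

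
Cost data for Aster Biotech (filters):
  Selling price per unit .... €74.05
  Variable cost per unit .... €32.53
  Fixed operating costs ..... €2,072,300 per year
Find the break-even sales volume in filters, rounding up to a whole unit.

Each unit contributes €74.05 − €32.53 = €41.52.
Break-even volume = fixed costs ÷ CM per unit = €2,072,300 ÷ €41.52 = 49,910.89, so 49,911 filters.

49,911 filters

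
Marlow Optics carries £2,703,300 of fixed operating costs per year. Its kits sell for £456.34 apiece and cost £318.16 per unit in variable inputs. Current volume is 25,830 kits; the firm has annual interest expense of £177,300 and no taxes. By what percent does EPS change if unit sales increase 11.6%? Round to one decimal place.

+60.1%

Total contribution margin = 25,830 × £138.18 = £3,569,189.40.
Operating income = contribution − fixed costs = £3,569,189.40 − £2,703,300 = £865,889.40.
After interest of £177,300.00, pre-tax earnings = £688,589.40.
Degree of combined leverage = contribution ÷ (EBIT − I) = £3,569,189.40 ÷ £688,589.40 = 5.1833.
EPS therefore changes by 5.1833 × (+11.6%) = +60.1%.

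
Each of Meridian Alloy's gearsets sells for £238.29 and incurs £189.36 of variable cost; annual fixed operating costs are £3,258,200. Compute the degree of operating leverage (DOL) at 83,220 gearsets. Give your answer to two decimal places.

5.00

Contribution at this volume is 83,220 × £48.93 = £4,071,954.60.
Subtracting fixed costs: EBIT = £4,071,954.60 − £3,258,200 = £813,754.60.
DOL = contribution ÷ EBIT = £4,071,954.60 ÷ £813,754.60 = 5.0039.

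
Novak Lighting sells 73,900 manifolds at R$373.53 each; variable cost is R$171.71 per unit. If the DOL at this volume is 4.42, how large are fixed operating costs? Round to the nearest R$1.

At 73,900 units, contribution = 73,900 × R$201.82 = R$14,914,498.00.
DOL = contribution / EBIT, so EBIT = R$14,914,498.00 / 4.42 = R$3,374,320.81.
And FC = contribution − EBIT = R$14,914,498.00 − R$3,374,320.81 = R$11,540,177.

R$11,540,177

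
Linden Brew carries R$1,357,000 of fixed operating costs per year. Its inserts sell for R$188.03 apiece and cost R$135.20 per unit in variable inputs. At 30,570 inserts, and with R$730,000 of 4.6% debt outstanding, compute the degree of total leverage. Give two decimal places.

Total contribution margin = 30,570 × R$52.83 = R$1,615,013.10.
Subtracting fixed costs: EBIT = R$1,615,013.10 − R$1,357,000 = R$258,013.10. Interest = R$33,580.00, so EBIT − I = R$224,433.10.
Degree of total leverage = total CM / (EBIT − interest) = R$1,615,013.10 / R$224,433.10 = 7.1960.

7.20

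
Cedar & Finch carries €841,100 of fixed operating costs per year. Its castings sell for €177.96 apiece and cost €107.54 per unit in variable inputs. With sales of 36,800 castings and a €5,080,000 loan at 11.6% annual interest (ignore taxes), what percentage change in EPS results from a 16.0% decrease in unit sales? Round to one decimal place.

-35.7%

Total contribution margin = 36,800 × €70.42 = €2,591,456.00.
EBIT = €2,591,456.00 − €841,100 = €1,750,356.00.
After interest of €589,280.00, pre-tax earnings = €1,161,076.00.
Degree of combined leverage = contribution ÷ (EBIT − I) = €2,591,456.00 ÷ €1,161,076.00 = 2.2319.
EPS therefore changes by 2.2319 × (-16.0%) = -35.7%.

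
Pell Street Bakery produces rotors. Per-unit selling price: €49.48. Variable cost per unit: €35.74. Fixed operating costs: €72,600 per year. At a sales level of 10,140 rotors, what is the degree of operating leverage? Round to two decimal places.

2.09

Contribution at this volume is 10,140 × €13.74 = €139,323.60.
EBIT = €139,323.60 − €72,600 = €66,723.60.
So DOL = total CM / EBIT = €139,323.60 / €66,723.60 = 2.0881.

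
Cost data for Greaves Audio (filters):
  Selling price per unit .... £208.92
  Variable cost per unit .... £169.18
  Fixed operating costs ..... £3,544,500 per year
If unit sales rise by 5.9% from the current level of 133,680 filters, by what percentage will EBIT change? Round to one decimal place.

At 133,680 units, contribution = 133,680 × £39.74 = £5,312,443.20.
Operating income = contribution − fixed costs = £5,312,443.20 − £3,544,500 = £1,767,943.20.
So DOL = total CM / EBIT = £5,312,443.20 / £1,767,943.20 = 3.0049.
Operating income changes by 3.0049 × +5.9% = +17.7%.

+17.7%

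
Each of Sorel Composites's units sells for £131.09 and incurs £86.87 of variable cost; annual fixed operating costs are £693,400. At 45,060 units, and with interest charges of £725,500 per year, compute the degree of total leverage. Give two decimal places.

3.47

Total contribution margin = 45,060 × £44.22 = £1,992,553.20.
EBIT = £1,992,553.20 − £693,400 = £1,299,153.20. Interest = £725,500.00, so EBIT − I = £573,653.20.
DCL = contribution ÷ (EBIT − I) = £1,992,553.20 ÷ £573,653.20 = 3.4734.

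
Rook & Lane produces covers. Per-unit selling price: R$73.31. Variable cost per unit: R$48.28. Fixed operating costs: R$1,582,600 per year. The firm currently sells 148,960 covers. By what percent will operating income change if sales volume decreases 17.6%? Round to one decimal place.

-30.6%

At 148,960 units, contribution = 148,960 × R$25.03 = R$3,728,468.80.
Operating income = contribution − fixed costs = R$3,728,468.80 − R$1,582,600 = R$2,145,868.80.
DOL = contribution ÷ EBIT = R$3,728,468.80 ÷ R$2,145,868.80 = 1.7375.
%ΔEBIT = DOL × %ΔSales = 1.7375 × -17.6% = -30.6%.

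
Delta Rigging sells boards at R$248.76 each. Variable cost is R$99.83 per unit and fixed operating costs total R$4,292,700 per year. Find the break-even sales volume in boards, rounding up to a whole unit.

Unit CM = price − variable cost = R$248.76 − R$99.83 = R$148.93.
Units to break even: R$4,292,700 ÷ R$148.93 = 28,823.61, rounded up to 28,824.

28,824 boards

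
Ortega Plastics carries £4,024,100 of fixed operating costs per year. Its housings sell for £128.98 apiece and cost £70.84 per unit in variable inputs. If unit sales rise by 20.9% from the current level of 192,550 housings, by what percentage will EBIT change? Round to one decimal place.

+32.6%

At 192,550 units, contribution = 192,550 × £58.14 = £11,194,857.00.
Subtracting fixed costs: EBIT = £11,194,857.00 − £4,024,100 = £7,170,757.00.
So DOL = total CM / EBIT = £11,194,857.00 / £7,170,757.00 = 1.5612.
%ΔEBIT = DOL × %ΔSales = 1.5612 × +20.9% = +32.6%.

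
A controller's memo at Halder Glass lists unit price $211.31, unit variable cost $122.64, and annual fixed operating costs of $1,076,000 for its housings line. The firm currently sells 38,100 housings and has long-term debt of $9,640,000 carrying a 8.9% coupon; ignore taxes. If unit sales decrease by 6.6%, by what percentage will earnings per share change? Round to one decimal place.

Total contribution margin = 38,100 × $88.67 = $3,378,327.00.
EBIT = $3,378,327.00 − $1,076,000 = $2,302,327.00.
Interest = $857,960.00, so EBIT − I = $1,444,367.00.
DCL = total CM / (EBIT − I) = $3,378,327.00 / $1,444,367.00 = 2.3390.
%ΔEPS = DCL × %ΔSales = 2.3390 × -6.6% = -15.4%.

-15.4%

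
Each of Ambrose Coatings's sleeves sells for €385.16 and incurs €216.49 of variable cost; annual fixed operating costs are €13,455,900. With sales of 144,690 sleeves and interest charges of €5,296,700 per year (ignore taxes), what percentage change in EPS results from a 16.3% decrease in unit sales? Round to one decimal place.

-70.4%

At 144,690 units, contribution = 144,690 × €168.67 = €24,404,862.30.
Operating income = contribution − fixed costs = €24,404,862.30 − €13,455,900 = €10,948,962.30.
Interest = €5,296,700.00, so EBIT − I = €5,652,262.30.
DCL = total CM / (EBIT − I) = €24,404,862.30 / €5,652,262.30 = 4.3177.
EPS therefore changes by 4.3177 × (-16.3%) = -70.4%.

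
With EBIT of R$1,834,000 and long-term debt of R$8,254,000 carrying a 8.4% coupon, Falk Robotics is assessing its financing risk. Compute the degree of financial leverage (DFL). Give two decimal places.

1.61

Annual interest charges come to R$693,336.00.
DFL = EBIT ÷ (EBIT − I) = R$1,834,000 ÷ (R$1,834,000 − R$693,336.00) = R$1,834,000 ÷ R$1,140,664.00 = 1.6078.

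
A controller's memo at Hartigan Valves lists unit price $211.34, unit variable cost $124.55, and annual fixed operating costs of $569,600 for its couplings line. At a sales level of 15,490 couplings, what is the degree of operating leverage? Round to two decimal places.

Contribution at this volume is 15,490 × $86.79 = $1,344,377.10.
Subtracting fixed costs: EBIT = $1,344,377.10 − $569,600 = $774,777.10.
DOL = contribution ÷ EBIT = $1,344,377.10 ÷ $774,777.10 = 1.7352.

1.74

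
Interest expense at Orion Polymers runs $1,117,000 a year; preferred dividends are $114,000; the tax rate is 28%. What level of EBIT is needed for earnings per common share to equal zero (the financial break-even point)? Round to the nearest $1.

$1,275,333

Preferred dividends are paid after tax, so their pre-tax equivalent is $114,000 ÷ (1 − 0.28) = $158,333.33.
EPS = 0 when EBIT covers interest plus the pre-tax preferred burden: $1,117,000 + $158,333.33 = $1,275,333.33.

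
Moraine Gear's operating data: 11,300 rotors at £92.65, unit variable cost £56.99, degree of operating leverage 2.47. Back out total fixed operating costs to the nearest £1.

£239,817

Total contribution margin = 11,300 × £35.66 = £402,958.00.
Since DOL = CM ÷ EBIT, EBIT = £402,958.00 ÷ 2.47 = £163,140.89.
And FC = contribution − EBIT = £402,958.00 − £163,140.89 = £239,817.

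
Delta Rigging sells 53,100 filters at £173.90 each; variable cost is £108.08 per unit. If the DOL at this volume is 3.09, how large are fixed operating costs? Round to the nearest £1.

£2,363,960

At 53,100 units, contribution = 53,100 × £65.82 = £3,495,042.00.
DOL = contribution / EBIT, so EBIT = £3,495,042.00 / 3.09 = £1,131,081.55.
And FC = contribution − EBIT = £3,495,042.00 − £1,131,081.55 = £2,363,960.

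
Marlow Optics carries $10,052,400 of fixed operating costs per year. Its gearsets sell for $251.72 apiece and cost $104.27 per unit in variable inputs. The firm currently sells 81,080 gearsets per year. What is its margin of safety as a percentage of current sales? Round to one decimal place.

15.9%

Each unit contributes $251.72 − $104.27 = $147.45. Break-even units = $10,052,400 ÷ $147.45 = 68,174.97; break-even revenue = 68,174.97 × $251.72 = $17,161,004.60.
Current sales = 81,080 × $251.72 = $20,409,457.60.
Margin of safety = ($20,409,457.60 − $17,161,004.60) ÷ $20,409,457.60 = 15.9%.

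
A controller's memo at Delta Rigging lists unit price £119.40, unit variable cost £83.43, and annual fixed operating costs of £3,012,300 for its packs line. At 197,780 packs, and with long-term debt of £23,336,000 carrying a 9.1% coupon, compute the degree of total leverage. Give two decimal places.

Total contribution margin = 197,780 × £35.97 = £7,114,146.60.
Subtracting fixed costs: EBIT = £7,114,146.60 − £3,012,300 = £4,101,846.60. Interest = £2,123,576.00.
DOL = £7,114,146.60 ÷ £4,101,846.60 = 1.7344; DFL = £4,101,846.60 ÷ £1,978,270.60 = 2.0735.
Combined leverage = 1.7344 × 2.0735 = 3.5963.

3.60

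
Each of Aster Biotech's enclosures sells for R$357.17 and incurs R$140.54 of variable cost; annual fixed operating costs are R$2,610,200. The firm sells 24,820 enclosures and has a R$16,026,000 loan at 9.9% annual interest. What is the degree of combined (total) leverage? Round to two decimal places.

Contribution at this volume is 24,820 × R$216.63 = R$5,376,756.60.
Operating income = contribution − fixed costs = R$5,376,756.60 − R$2,610,200 = R$2,766,556.60. Interest = R$1,586,574.00, so EBIT − I = R$1,179,982.60.
Degree of total leverage = total CM / (EBIT − interest) = R$5,376,756.60 / R$1,179,982.60 = 4.5566.

4.56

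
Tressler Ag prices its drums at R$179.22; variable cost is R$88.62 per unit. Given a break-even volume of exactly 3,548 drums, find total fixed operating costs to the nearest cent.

R$321,448.80

Each unit contributes R$179.22 − R$88.62 = R$90.60.
Since BE = FC / CM, FC = 3,548 × R$90.60 = R$321,448.80.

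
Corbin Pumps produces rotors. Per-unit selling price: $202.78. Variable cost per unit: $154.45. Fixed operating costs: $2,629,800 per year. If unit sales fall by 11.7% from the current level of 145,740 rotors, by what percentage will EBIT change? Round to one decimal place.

-18.7%

At 145,740 units, contribution = 145,740 × $48.33 = $7,043,614.20.
Operating income = contribution − fixed costs = $7,043,614.20 − $2,629,800 = $4,413,814.20.
So DOL = total CM / EBIT = $7,043,614.20 / $4,413,814.20 = 1.5958.
Operating income changes by 1.5958 × -11.7% = -18.7%.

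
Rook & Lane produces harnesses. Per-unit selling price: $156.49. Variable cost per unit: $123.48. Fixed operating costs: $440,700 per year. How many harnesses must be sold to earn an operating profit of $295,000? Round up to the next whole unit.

Unit CM = price − variable cost = $156.49 − $123.48 = $33.01.
Units = (FC + target) / CM = ($440,700 + $295,000) / $33.01 = 22,287.19, so 22,288 harnesses.

22,288 harnesses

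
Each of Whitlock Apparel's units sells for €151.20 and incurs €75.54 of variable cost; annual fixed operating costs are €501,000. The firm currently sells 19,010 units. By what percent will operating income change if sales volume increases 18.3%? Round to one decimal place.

Total contribution margin = 19,010 × €75.66 = €1,438,296.60.
Operating income = contribution − fixed costs = €1,438,296.60 − €501,000 = €937,296.60.
So DOL = total CM / EBIT = €1,438,296.60 / €937,296.60 = 1.5345.
%ΔEBIT = DOL × %ΔSales = 1.5345 × +18.3% = +28.1%.

+28.1%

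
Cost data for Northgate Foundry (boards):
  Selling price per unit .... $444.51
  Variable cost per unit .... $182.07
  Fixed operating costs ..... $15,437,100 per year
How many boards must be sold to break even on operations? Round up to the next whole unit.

58,822 boards

Contribution margin per unit = $444.51 − $182.07 = $262.44.
Units to break even: $15,437,100 ÷ $262.44 = 58,821.44, rounded up to 58,822.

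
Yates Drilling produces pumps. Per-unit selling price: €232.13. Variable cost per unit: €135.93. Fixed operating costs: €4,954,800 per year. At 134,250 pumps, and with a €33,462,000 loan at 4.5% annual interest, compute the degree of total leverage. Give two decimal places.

2.00

Total contribution margin = 134,250 × €96.20 = €12,914,850.00.
Operating income = contribution − fixed costs = €12,914,850.00 − €4,954,800 = €7,960,050.00. Interest = €1,505,790.00, so EBIT − I = €6,454,260.00.
Degree of total leverage = total CM / (EBIT − interest) = €12,914,850.00 / €6,454,260.00 = 2.0010.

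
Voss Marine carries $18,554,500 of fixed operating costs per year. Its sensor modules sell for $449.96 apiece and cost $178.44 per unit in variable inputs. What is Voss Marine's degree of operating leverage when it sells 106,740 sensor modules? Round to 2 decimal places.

2.78

At 106,740 units, contribution = 106,740 × $271.52 = $28,982,044.80.
EBIT = $28,982,044.80 − $18,554,500 = $10,427,544.80.
DOL = contribution ÷ EBIT = $28,982,044.80 ÷ $10,427,544.80 = 2.7794.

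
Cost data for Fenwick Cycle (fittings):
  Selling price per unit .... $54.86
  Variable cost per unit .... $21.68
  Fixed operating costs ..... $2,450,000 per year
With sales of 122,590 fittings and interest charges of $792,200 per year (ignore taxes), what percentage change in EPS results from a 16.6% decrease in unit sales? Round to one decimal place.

-81.8%

Total contribution margin = 122,590 × $33.18 = $4,067,536.20.
Operating income = contribution − fixed costs = $4,067,536.20 − $2,450,000 = $1,617,536.20.
Interest = $792,200.00, so EBIT − I = $825,336.20.
Degree of combined leverage = contribution ÷ (EBIT − I) = $4,067,536.20 ÷ $825,336.20 = 4.9283.
%ΔEPS = DCL × %ΔSales = 4.9283 × -16.6% = -81.8%.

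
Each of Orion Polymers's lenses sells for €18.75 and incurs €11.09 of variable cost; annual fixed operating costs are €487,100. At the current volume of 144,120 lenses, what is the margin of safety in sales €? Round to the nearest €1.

Contribution margin per unit = €18.75 − €11.09 = €7.66. Break-even units = €487,100 ÷ €7.66 = 63,590.08; break-even revenue = 63,590.08 × €18.75 = €1,192,313.97.
Actual sales revenue = 144,120 × €18.75 = €2,702,250.00.
Margin of safety = €2,702,250.00 − €1,192,313.97 = €1,509,936.

€1,509,936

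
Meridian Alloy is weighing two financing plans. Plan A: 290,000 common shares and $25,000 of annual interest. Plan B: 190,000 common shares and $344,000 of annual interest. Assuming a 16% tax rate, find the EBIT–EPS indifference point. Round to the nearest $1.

At indifference, (EBIT − 25,000)(1 − t)/290,000 = (EBIT − 344,000)(1 − t)/190,000.
The (1 − t) factor cancels: (EBIT − 25,000) × 190,000 = (EBIT − 344,000) × 290,000.
Solving, EBIT = (344,000·290,000 − 25,000·190,000) / (290,000 − 190,000) = 95,010,000,000 / 100,000 = 950,100.00.

$950,100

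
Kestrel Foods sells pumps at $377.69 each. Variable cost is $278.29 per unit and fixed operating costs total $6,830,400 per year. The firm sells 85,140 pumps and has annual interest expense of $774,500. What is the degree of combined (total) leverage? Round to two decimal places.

At 85,140 units, contribution = 85,140 × $99.40 = $8,462,916.00.
EBIT = $8,462,916.00 − $6,830,400 = $1,632,516.00. Interest = $774,500.00.
DOL = $8,462,916.00 ÷ $1,632,516.00 = 5.1840; DFL = $1,632,516.00 ÷ $858,016.00 = 1.9027.
DCL = DOL × DFL = 5.1840 × 1.9027 = 9.8636.

9.86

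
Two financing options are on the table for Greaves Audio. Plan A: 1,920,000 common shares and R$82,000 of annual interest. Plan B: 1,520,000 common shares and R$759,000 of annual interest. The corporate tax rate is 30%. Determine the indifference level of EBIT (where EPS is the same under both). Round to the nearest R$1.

R$3,331,600

At indifference, (EBIT − 82,000)(1 − t)/1,920,000 = (EBIT − 759,000)(1 − t)/1,520,000.
Cancelling (1 − t) and cross-multiplying: 1,520,000·(EBIT − 82,000) = 1,920,000·(EBIT − 759,000).
EBIT × (1,920,000 − 1,520,000) = 759,000 × 1,920,000 − 82,000 × 1,520,000 = 1,332,640,000,000, so EBIT = 1,332,640,000,000 ÷ 400,000 = 3,331,600.00.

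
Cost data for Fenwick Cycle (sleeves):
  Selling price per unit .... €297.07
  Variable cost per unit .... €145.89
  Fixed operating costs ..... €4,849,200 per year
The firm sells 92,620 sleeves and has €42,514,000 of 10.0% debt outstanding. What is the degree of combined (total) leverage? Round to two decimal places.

2.86

At 92,620 units, contribution = 92,620 × €151.18 = €14,002,291.60.
Subtracting fixed costs: EBIT = €14,002,291.60 − €4,849,200 = €9,153,091.60. Interest = €4,251,400.00.
DOL = €14,002,291.60 ÷ €9,153,091.60 = 1.5298; DFL = €9,153,091.60 ÷ €4,901,691.60 = 1.8673.
DCL = DOL × DFL = 1.5298 × 1.8673 = 2.8566.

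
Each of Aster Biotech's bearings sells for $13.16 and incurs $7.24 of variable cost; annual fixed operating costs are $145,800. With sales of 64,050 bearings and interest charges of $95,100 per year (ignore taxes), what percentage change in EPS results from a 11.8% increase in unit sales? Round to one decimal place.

+32.4%

Total contribution margin = 64,050 × $5.92 = $379,176.00.
EBIT = $379,176.00 − $145,800 = $233,376.00.
Interest = $95,100.00, so EBIT − I = $138,276.00.
DCL = total CM / (EBIT − I) = $379,176.00 / $138,276.00 = 2.7422.
%ΔEPS = DCL × %ΔSales = 2.7422 × +11.8% = +32.4%.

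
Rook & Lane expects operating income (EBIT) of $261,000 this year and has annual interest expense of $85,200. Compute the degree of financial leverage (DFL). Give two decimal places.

Interest = $85,200.00.
Degree of financial leverage = EBIT / (EBIT − interest) = $261,000 / $175,800.00 = 1.4846.

1.48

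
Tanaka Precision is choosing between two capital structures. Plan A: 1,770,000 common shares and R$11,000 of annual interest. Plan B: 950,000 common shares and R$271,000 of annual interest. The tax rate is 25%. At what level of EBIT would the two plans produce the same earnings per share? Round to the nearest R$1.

R$572,220

At indifference, (EBIT − 11,000)(1 − t)/1,770,000 = (EBIT − 271,000)(1 − t)/950,000.
The (1 − t) factor cancels: (EBIT − 11,000) × 950,000 = (EBIT − 271,000) × 1,770,000.
EBIT × (1,770,000 − 950,000) = 271,000 × 1,770,000 − 11,000 × 950,000 = 469,220,000,000, so EBIT = 469,220,000,000 ÷ 820,000 = 572,219.51.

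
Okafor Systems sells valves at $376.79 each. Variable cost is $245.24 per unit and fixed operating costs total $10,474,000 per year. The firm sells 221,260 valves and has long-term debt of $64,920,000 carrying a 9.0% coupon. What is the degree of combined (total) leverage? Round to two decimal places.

2.28

Contribution at this volume is 221,260 × $131.55 = $29,106,753.00.
Operating income = contribution − fixed costs = $29,106,753.00 − $10,474,000 = $18,632,753.00. Interest = $5,842,800.00, so EBIT − I = $12,789,953.00.
Degree of total leverage = total CM / (EBIT − interest) = $29,106,753.00 / $12,789,953.00 = 2.2758.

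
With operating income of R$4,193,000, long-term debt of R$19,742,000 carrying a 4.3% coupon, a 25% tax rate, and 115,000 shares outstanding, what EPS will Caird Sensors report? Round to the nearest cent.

R$21.81

Pre-tax income = R$4,193,000 − R$848,906.00 = R$3,344,094.00.
Net income = R$3,344,094.00 × (1 − 0.25) = R$2,508,070.50.
EPS = R$2,508,070.50 ÷ 115,000 = R$21.81.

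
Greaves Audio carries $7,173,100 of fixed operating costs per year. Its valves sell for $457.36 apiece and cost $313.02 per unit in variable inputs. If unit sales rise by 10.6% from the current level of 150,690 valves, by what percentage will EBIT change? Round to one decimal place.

Contribution at this volume is 150,690 × $144.34 = $21,750,594.60.
Subtracting fixed costs: EBIT = $21,750,594.60 − $7,173,100 = $14,577,494.60.
DOL = contribution ÷ EBIT = $21,750,594.60 ÷ $14,577,494.60 = 1.4921.
So EBIT moves 1.4921 × (+10.6%) = +15.8%.

+15.8%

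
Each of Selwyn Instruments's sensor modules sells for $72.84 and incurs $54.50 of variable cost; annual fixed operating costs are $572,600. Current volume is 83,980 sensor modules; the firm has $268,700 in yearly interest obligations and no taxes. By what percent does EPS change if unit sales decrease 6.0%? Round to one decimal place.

-13.2%

Total contribution margin = 83,980 × $18.34 = $1,540,193.20.
EBIT = $1,540,193.20 − $572,600 = $967,593.20.
Interest = $268,700.00, so EBIT − I = $698,893.20.
DCL = total CM / (EBIT − I) = $1,540,193.20 / $698,893.20 = 2.2038.
EPS therefore changes by 2.2038 × (-6.0%) = -13.2%.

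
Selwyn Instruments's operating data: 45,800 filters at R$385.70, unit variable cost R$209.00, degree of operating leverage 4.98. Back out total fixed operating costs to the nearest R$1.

At 45,800 units, contribution = 45,800 × R$176.70 = R$8,092,860.00.
DOL = contribution / EBIT, so EBIT = R$8,092,860.00 / 4.98 = R$1,625,072.29.
Fixed costs = CM − EBIT = R$8,092,860.00 − R$1,625,072.29 = R$6,467,788.

R$6,467,788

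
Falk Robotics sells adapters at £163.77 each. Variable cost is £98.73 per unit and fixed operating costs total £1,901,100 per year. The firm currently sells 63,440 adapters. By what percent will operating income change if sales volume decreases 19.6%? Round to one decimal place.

At 63,440 units, contribution = 63,440 × £65.04 = £4,126,137.60.
Subtracting fixed costs: EBIT = £4,126,137.60 − £1,901,100 = £2,225,037.60.
Degree of operating leverage = £4,126,137.60 / £2,225,037.60 = 1.8544.
Operating income changes by 1.8544 × -19.6% = -36.3%.

-36.3%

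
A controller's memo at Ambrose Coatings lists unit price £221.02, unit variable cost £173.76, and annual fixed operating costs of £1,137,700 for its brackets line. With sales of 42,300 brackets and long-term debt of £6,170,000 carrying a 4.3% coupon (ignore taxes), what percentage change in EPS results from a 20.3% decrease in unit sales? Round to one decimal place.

Contribution at this volume is 42,300 × £47.26 = £1,999,098.00.
Operating income = contribution − fixed costs = £1,999,098.00 − £1,137,700 = £861,398.00.
Interest = £265,310.00, so EBIT − I = £596,088.00.
Degree of combined leverage = contribution ÷ (EBIT − I) = £1,999,098.00 ÷ £596,088.00 = 3.3537.
%ΔEPS = DCL × %ΔSales = 3.3537 × -20.3% = -68.1%.

-68.1%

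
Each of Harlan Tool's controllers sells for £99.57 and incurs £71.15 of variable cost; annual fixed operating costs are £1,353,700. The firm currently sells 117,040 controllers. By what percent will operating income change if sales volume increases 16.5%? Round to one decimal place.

+27.8%

Contribution at this volume is 117,040 × £28.42 = £3,326,276.80.
Subtracting fixed costs: EBIT = £3,326,276.80 − £1,353,700 = £1,972,576.80.
Degree of operating leverage = £3,326,276.80 / £1,972,576.80 = 1.6863.
So EBIT moves 1.6863 × (+16.5%) = +27.8%.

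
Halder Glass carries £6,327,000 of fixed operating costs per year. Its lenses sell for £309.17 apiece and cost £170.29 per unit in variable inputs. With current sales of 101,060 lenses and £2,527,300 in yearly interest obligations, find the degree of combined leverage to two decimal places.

Contribution at this volume is 101,060 × £138.88 = £14,035,212.80.
Operating income = contribution − fixed costs = £14,035,212.80 − £6,327,000 = £7,708,212.80. Interest = £2,527,300.00, so EBIT − I = £5,180,912.80.
Degree of total leverage = total CM / (EBIT − interest) = £14,035,212.80 / £5,180,912.80 = 2.7090.

2.71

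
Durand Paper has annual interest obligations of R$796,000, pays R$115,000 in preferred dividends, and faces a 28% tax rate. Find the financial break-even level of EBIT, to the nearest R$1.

R$955,722

Preferred dividends are paid after tax, so their pre-tax equivalent is R$115,000 ÷ (1 − 0.28) = R$159,722.22.
EPS = 0 when EBIT covers interest plus the pre-tax preferred burden: R$796,000 + R$159,722.22 = R$955,722.22.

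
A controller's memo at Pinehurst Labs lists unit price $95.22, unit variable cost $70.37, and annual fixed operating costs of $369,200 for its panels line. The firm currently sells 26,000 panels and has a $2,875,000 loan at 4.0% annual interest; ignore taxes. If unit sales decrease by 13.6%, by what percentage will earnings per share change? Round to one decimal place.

-54.3%

Total contribution margin = 26,000 × $24.85 = $646,100.00.
Subtracting fixed costs: EBIT = $646,100.00 − $369,200 = $276,900.00.
Interest = $115,000.00, so EBIT − I = $161,900.00.
Degree of combined leverage = contribution ÷ (EBIT − I) = $646,100.00 ÷ $161,900.00 = 3.9907.
EPS therefore changes by 3.9907 × (-13.6%) = -54.3%.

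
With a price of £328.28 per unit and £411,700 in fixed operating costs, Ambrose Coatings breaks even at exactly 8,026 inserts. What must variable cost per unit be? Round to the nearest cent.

At break-even, FC = Q × (P − VC), so P − VC = £411,700 ÷ 8,026 = £51.2958.
Hence VC = price − CM = £328.28 − £51.2958 = £276.98.

£276.98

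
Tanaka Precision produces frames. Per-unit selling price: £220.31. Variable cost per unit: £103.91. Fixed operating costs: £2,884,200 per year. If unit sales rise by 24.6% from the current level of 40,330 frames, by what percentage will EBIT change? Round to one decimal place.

+63.8%

At 40,330 units, contribution = 40,330 × £116.40 = £4,694,412.00.
EBIT = £4,694,412.00 − £2,884,200 = £1,810,212.00.
DOL = contribution ÷ EBIT = £4,694,412.00 ÷ £1,810,212.00 = 2.5933.
Operating income changes by 2.5933 × +24.6% = +63.8%.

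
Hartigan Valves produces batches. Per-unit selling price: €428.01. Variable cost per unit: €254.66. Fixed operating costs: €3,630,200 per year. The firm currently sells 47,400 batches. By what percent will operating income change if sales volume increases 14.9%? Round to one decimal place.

At 47,400 units, contribution = 47,400 × €173.35 = €8,216,790.00.
Subtracting fixed costs: EBIT = €8,216,790.00 − €3,630,200 = €4,586,590.00.
DOL = contribution ÷ EBIT = €8,216,790.00 ÷ €4,586,590.00 = 1.7915.
So EBIT moves 1.7915 × (+14.9%) = +26.7%.

+26.7%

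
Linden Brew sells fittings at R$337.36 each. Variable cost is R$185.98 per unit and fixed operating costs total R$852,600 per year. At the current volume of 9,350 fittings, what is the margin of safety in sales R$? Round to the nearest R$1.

Unit CM = price − variable cost = R$337.36 − R$185.98 = R$151.38. Break-even units = R$852,600 ÷ R$151.38 = 5,632.18; break-even revenue = 5,632.18 × R$337.36 = R$1,900,073.56.
Actual sales revenue = 9,350 × R$337.36 = R$3,154,316.00.
Margin of safety = R$3,154,316.00 − R$1,900,073.56 = R$1,254,242.

R$1,254,242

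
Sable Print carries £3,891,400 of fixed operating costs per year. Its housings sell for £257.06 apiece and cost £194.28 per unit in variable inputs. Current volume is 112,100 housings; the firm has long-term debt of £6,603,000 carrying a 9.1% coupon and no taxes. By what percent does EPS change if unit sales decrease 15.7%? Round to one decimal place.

-43.4%

Total contribution margin = 112,100 × £62.78 = £7,037,638.00.
Operating income = contribution − fixed costs = £7,037,638.00 − £3,891,400 = £3,146,238.00.
After interest of £600,873.00, pre-tax earnings = £2,545,365.00.
DCL = total CM / (EBIT − I) = £7,037,638.00 / £2,545,365.00 = 2.7649.
EPS therefore changes by 2.7649 × (-15.7%) = -43.4%.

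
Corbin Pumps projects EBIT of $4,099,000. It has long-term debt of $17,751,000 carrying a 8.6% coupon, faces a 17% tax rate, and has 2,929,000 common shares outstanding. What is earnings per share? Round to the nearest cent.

$0.73

Interest = $1,526,586.00, so EBT = $4,099,000 − $1,526,586.00 = $2,572,414.00.
After tax at 17%: net income = $2,572,414.00 × 0.83 = $2,135,103.62.
Per share: $2,135,103.62 / 2,929,000 shares = $0.73.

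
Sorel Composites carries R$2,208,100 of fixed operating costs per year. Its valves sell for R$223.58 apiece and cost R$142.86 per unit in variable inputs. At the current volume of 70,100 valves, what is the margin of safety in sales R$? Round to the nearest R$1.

R$9,556,915

Contribution margin per unit = R$223.58 − R$142.86 = R$80.72. Break-even units = R$2,208,100 ÷ R$80.72 = 27,355.05; break-even revenue = 27,355.05 × R$223.58 = R$6,116,043.09.
Actual sales revenue = 70,100 × R$223.58 = R$15,672,958.00.
Margin of safety = R$15,672,958.00 − R$6,116,043.09 = R$9,556,915.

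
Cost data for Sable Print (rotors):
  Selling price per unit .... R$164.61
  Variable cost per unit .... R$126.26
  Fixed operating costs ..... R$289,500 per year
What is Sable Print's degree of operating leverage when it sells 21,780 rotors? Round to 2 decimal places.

At 21,780 units, contribution = 21,780 × R$38.35 = R$835,263.00.
EBIT = R$835,263.00 − R$289,500 = R$545,763.00.
DOL = contribution ÷ EBIT = R$835,263.00 ÷ R$545,763.00 = 1.5305.

1.53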